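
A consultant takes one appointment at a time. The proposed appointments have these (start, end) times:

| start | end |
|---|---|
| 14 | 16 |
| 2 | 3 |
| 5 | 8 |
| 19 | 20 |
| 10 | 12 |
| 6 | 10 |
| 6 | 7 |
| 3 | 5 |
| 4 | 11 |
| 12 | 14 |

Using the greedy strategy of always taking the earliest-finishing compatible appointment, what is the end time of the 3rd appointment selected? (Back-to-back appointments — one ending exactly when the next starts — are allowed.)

7

Greedy by earliest finish: after sorting by end time, pick each interval compatible with the last pick.
Sorted by end: (2,3)  (3,5)  (6,7)  (5,8)  (6,10)  (4,11)  (10,12)  (12,14)  (14,16)  (19,20)
take (2,3); take (3,5); take (6,7); take (10,12); take (12,14); take (14,16); take (19,20).
Selected: (2,3) (3,5) (6,7) (10,12) (12,14) (14,16) (19,20)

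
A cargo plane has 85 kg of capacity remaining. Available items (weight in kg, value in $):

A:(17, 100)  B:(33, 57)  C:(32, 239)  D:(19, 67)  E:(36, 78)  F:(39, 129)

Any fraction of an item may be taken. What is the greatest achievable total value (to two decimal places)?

Greedy by value/weight ratio, highest first.
Order: C (239/32=7.47) > A (100/17=5.88) > D (67/19=3.53) > F (129/39=3.31) > E (78/36=2.17) > B (57/33=1.73)
Fill: take C (32 @ 239) → take A (17 @ 100) → take D (19 @ 67) → take 17/39 of F → 56.23; 85/85 used.
Total value = 462.23

462.23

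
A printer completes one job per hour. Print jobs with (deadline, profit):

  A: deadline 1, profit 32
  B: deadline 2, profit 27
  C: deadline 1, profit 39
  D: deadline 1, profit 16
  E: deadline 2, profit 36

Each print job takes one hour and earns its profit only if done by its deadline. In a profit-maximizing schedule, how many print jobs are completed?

2

Sort by profit descending; place each in the latest free slot ≤ its deadline.
Profit order: C=39 E=36 A=32 B=27 D=16
Assign: C→slot 1, E→slot 2, A skipped, B skipped, D skipped.
Slots: [1:C] [2:E]
2 of 5 scheduled.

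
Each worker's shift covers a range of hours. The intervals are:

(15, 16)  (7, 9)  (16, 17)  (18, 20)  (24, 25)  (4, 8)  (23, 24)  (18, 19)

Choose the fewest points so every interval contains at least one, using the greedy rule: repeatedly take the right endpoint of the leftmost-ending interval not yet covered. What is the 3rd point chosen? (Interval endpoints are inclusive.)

Process intervals by earliest right end; each time one isn't hit yet, stab at its right endpoint.
By right end: [4,8]  [7,9]  [15,16]  [16,17]  [18,19]  [18,20]  [23,24]  [24,25]
[4,8] uncovered → point at 8; [15,16] uncovered → point at 16; [18,19] uncovered → point at 19; [23,24] uncovered → point at 24.
Points: 8, 16, 19, 24 (4 total).

19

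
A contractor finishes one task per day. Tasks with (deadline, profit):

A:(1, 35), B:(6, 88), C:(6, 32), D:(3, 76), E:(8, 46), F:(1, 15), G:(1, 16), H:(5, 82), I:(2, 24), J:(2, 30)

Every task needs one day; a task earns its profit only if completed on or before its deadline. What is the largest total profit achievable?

Take jobs in profit order; each goes to the latest open slot no later than its deadline.
By profit: B(d6,88), H(d5,82), D(d3,76), E(d8,46), A(d1,35), C(d6,32), J(d2,30), I(d2,24), G(d1,16), F(d1,15)
B→slot 6; H→slot 5; D→slot 3; E→slot 8; A→slot 1; C→slot 4; J→slot 2; I skipped; G skipped; F skipped.
Profit = 35 + 30 + 76 + 32 + 82 + 88 + 46 = 389

389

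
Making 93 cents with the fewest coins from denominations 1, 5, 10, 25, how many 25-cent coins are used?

Use the largest denomination that fits, subtract, and repeat.
93 − 3×25→18 − 1×10→8 − 1×5→3 − 3×1→0
Count of 25: 3

3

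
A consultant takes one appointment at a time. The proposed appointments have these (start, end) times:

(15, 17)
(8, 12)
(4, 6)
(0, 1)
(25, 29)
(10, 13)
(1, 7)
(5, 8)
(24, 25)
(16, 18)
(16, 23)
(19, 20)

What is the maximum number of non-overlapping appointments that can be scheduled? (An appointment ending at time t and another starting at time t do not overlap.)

Greedy by earliest finish: after sorting by end time, pick each interval compatible with the last pick.
Sorted by end: (0,1)  (4,6)  (1,7)  (5,8)  (8,12)  (10,13)  (15,17)  (16,18)  (19,20)  (16,23)  (24,25)  (25,29)
take (0,1); take (4,6); take (8,12); skip (10,13); take (15,17); take (19,20); take (24,25); take (25,29).
Selected 7 appointments.

7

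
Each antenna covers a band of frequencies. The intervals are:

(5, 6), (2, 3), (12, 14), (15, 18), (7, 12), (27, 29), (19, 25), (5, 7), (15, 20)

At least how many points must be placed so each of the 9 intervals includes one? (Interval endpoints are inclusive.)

Process intervals by earliest right end; each time one isn't hit yet, stab at its right endpoint.
Sorted: [2,3] [5,6] [5,7] [7,12] [12,14] [15,18] [15,20] [19,25] [27,29]
{[2,3]} hit by 3; {[5,6],[5,7]} hit by 6; {[7,12],[12,14]} hit by 12; {[15,18],[15,20]} hit by 18; {[19,25]} hit by 25; {[27,29]} hit by 29.
Points: 3, 6, 12, 18, 25, 29 (6 total).

6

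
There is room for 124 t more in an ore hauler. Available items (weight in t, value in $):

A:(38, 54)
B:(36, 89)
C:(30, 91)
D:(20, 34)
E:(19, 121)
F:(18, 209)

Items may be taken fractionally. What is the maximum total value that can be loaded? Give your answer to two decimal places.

Sort by value per unit weight and fill in that order.
Order: F (209/18=11.61) > E (121/19=6.37) > C (91/30=3.03) > B (89/36=2.47) > D (34/20=1.70) > A (54/38=1.42)
Fill: take F (18 @ 209) → take E (19 @ 121) → take C (30 @ 91) → take B (36 @ 89) → take D (20 @ 34) → take 1/38 of A → 1.42; 124/124 used.
Total value = 545.42

545.42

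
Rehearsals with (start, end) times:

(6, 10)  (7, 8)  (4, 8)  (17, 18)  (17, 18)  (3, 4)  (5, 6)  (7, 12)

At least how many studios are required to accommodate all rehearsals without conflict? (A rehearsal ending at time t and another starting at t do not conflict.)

The answer is the maximum number of intervals overlapping at any instant.
Events (time:±→running): 3:+→1 4:-→0 4:+→1 5:+→2 6:-→1 6:+→2 7:+→3 7:+→4 … peak 4.

4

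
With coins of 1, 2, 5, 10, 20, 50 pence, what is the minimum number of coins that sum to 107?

Use the largest denomination that fits, subtract, and repeat.
107 = 2×50 + 1×5 + 1×2
Total coins = 2 + 1 + 1 = 4

4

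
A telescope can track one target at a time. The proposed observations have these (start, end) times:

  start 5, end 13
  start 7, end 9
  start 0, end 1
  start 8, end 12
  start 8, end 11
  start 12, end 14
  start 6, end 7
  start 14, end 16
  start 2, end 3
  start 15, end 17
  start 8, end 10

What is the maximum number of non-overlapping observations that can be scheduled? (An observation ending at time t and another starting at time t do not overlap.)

Sorted by end: (0,1)  (2,3)  (6,7)  (7,9)  (8,10)  (8,11)  (8,12)  (5,13)  (12,14)  (14,16)  (15,17)
take (0,1); take (2,3); take (6,7); take (7,9); skip (8,11); take (12,14); take (14,16).
Selected 6 observations.

6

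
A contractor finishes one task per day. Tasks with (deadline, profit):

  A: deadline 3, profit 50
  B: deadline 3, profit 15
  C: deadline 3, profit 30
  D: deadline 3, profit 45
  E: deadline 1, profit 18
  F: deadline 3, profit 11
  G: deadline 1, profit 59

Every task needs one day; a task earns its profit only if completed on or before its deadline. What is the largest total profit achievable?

154

Take jobs in profit order; each goes to the latest open slot no later than its deadline.
By profit: G(d1,59), A(d3,50), D(d3,45), C(d3,30), E(d1,18), B(d3,15), F(d3,11)
G→slot 1; A→slot 3; D→slot 2; C skipped; E skipped; B skipped; F skipped.
Profit = 59 + 45 + 50 = 154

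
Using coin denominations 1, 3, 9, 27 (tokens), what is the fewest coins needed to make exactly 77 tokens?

77 = 2×27 + 2×9 + 1×3 + 2×1
Total coins = 2 + 2 + 1 + 2 = 7

7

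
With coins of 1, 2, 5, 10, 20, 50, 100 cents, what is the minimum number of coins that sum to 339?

339 = 3×100 + 1×20 + 1×10 + 1×5 + 2×2
Total coins = 3 + 1 + 1 + 1 + 2 = 8

8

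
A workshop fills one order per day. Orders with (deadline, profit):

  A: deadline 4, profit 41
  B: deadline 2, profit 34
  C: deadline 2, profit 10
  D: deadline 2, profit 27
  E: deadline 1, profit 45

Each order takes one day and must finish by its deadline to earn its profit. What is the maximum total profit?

120

By profit: E(d1,45), A(d4,41), B(d2,34), D(d2,27), C(d2,10)
E→slot 1; A→slot 4; B→slot 2; D skipped; C skipped.
Profit = 45 + 34 + 41 = 120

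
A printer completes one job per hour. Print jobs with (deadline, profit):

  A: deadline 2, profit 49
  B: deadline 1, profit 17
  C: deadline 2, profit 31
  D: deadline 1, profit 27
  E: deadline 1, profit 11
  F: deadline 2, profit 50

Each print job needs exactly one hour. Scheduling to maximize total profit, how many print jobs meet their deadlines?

2

Sort by profit descending; place each in the latest free slot ≤ its deadline.
Profit order: F=50 A=49 C=31 D=27 B=17 E=11
Assign: F→slot 2, A→slot 1, C skipped, D skipped, B skipped, E skipped.
Slots: [1:A] [2:F]
2 of 6 scheduled.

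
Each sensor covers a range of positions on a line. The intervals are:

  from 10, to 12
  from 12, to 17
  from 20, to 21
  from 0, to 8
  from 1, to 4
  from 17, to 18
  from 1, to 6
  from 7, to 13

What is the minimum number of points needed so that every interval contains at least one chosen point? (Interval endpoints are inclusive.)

4

Sort by right endpoint; whenever an interval is uncovered, place a point at its right end.
Sorted: [1,4] [1,6] [0,8] [10,12] [7,13] [12,17] [17,18] [20,21]
{[1,4],[1,6],[0,8]} hit by 4; {[10,12],[7,13],[12,17]} hit by 12; {[17,18]} hit by 18; {[20,21]} hit by 21.
Points: 4, 12, 18, 21 (4 total).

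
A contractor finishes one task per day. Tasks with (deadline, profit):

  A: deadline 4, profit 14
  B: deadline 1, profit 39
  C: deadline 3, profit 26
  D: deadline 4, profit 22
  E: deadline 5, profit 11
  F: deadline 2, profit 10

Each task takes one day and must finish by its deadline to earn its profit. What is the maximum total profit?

112

By profit: B(d1,39), C(d3,26), D(d4,22), A(d4,14), E(d5,11), F(d2,10)
B→slot 1; C→slot 3; D→slot 4; A→slot 2; E→slot 5; F skipped.
Profit = 39 + 14 + 26 + 22 + 11 = 112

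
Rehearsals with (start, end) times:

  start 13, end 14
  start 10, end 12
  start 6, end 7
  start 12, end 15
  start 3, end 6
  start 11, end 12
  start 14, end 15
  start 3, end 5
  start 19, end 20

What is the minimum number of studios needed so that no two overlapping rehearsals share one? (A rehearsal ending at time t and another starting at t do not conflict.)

2

The answer is the maximum number of intervals overlapping at any instant.
starts: [3, 3, 6, 10, 11, 12, 13, 14, 19]
ends:   [5, 6, 7, 12, 12, 14, 15, 15, 20]
s3→1 s3→2  — peak 2.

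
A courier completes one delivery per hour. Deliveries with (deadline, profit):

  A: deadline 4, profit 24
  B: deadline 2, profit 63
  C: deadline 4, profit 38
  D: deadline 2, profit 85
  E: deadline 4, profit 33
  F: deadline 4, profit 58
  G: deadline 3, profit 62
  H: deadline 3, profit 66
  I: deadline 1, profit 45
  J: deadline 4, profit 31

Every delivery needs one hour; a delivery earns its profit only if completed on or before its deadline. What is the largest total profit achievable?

272

Sort by profit descending; place each in the latest free slot ≤ its deadline.
By profit: D(d2,85), H(d3,66), B(d2,63), G(d3,62), F(d4,58), I(d1,45), C(d4,38), E(d4,33), J(d4,31), A(d4,24)
D→slot 2; H→slot 3; B→slot 1; G skipped; F→slot 4; I skipped; C skipped; E skipped; J skipped; A skipped.
Profit = 63 + 85 + 66 + 58 = 272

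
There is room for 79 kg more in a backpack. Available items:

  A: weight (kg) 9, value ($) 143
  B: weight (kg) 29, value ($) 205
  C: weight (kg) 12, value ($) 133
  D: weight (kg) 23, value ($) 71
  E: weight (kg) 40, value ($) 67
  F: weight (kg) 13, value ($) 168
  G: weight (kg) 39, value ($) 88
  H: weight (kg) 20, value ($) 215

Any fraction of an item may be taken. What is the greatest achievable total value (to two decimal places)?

835.72

Greedy by value/weight ratio, highest first.
Order: A (143/9=15.89) > F (168/13=12.92) > C (133/12=11.08) > H (215/20=10.75) > B (205/29=7.07) > D (71/23=3.09) > G (88/39=2.26) > E (67/40=1.68)
Fill: take A (9 @ 143) → take F (13 @ 168) → take C (12 @ 133) → take H (20 @ 215) → take 25/29 of B → 176.72; 79/79 used.
Total value = 835.72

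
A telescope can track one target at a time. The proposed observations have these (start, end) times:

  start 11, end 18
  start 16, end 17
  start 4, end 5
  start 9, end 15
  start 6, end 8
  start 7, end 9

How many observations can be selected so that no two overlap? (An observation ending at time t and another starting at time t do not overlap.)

4

Greedy by earliest finish: after sorting by end time, pick each interval compatible with the last pick.
By end time: (4,5), (6,8), (7,9), (9,15), (16,17), (11,18).
Pick (4,5); next start ≥ 5 → (6,8); next start ≥ 8 → (9,15); next start ≥ 15 → (16,17).
Selected 4 observations.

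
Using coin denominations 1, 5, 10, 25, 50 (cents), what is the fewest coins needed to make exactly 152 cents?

Use the largest denomination that fits, subtract, and repeat.
152 = 3×50 + 2×1
Total coins = 3 + 2 = 5

5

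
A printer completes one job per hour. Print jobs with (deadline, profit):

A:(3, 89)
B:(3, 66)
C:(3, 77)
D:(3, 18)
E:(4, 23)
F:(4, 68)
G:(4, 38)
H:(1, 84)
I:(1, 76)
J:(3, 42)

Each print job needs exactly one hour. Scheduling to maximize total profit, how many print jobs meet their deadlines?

Take jobs in profit order; each goes to the latest open slot no later than its deadline.
By profit: A(d3,89), H(d1,84), C(d3,77), I(d1,76), F(d4,68), B(d3,66), J(d3,42), G(d4,38), E(d4,23), D(d3,18)
A→slot 3; H→slot 1; C→slot 2; I skipped; F→slot 4; B skipped; J skipped; G skipped; E skipped; D skipped.
4 of 10 scheduled.

4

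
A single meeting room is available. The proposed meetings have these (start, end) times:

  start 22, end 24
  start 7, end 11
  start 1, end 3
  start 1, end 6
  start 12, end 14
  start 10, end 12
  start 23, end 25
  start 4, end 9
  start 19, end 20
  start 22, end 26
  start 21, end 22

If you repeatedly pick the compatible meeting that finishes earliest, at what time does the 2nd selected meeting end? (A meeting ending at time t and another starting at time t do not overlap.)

9

Sort by end time and greedily take each interval whose start is ≥ the last chosen end.
Sorted by end: (1,3)  (1,6)  (4,9)  (7,11)  (10,12)  (12,14)  (19,20)  (21,22)  (22,24)  (23,25)  (22,26)
take (1,3); skip (1,6); take (4,9); skip (7,11); take (10,12); take (12,14); take (19,20); take (21,22); take (22,24); skip (23,25).
Selected: (1,3) (4,9) (10,12) (12,14) (19,20) (21,22) (22,24)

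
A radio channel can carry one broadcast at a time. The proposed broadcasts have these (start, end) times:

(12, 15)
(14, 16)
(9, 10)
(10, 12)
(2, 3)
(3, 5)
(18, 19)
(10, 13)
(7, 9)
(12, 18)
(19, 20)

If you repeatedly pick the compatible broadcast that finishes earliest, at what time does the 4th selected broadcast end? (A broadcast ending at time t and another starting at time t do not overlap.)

Order by finish time; keep every interval that doesn't clash with the previous kept one.
Sorted by end: (2,3)  (3,5)  (7,9)  (9,10)  (10,12)  (10,13)  (12,15)  (14,16)  (12,18)  (18,19)  (19,20)
take (2,3); take (3,5); take (7,9); take (9,10); take (10,12); take (12,15); skip (14,16); take (18,19); take (19,20).
Selected: (2,3) (3,5) (7,9) (9,10) (10,12) (12,15) (18,19) (19,20)

10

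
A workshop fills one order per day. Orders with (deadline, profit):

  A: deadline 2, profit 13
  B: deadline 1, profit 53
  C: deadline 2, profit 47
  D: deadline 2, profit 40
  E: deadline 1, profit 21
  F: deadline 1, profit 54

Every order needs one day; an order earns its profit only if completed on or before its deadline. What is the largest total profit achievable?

Sort by profit descending; place each in the latest free slot ≤ its deadline.
Profit order: F=54 B=53 C=47 D=40 E=21 A=13
Assign: F→slot 1, B skipped, C→slot 2, D skipped, E skipped, A skipped.
Slots: [1:F] [2:C]
Profit = 54 + 47 = 101

101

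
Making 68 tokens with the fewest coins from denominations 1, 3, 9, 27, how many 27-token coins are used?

Use the largest denomination that fits, subtract, and repeat.
68 = 2×27 + 1×9 + 1×3 + 2×1
Count of 27: 2

2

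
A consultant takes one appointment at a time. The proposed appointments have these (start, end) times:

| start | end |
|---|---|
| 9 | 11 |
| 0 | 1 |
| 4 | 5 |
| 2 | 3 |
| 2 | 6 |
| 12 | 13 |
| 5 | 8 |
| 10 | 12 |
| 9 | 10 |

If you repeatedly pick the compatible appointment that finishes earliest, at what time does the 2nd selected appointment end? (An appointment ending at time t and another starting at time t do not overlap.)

Sorted by end: (0,1)  (2,3)  (4,5)  (2,6)  (5,8)  (9,10)  (9,11)  (10,12)  (12,13)
take (0,1); take (2,3); take (4,5); take (5,8); take (9,10); take (10,12); take (12,13).
Selected: (0,1) (2,3) (4,5) (5,8) (9,10) (10,12) (12,13)

3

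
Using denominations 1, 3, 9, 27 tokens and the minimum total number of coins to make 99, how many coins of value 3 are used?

99 − 3×27→18 − 2×9→0
Count of 3: 0

0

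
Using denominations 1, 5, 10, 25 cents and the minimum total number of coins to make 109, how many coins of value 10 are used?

109 − 4×25→9 − 1×5→4 − 4×1→0
Count of 10: 0

0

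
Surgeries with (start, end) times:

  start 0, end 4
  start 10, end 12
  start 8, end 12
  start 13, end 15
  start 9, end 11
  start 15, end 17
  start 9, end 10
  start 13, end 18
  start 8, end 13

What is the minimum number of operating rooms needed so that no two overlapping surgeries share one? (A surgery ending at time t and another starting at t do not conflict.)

4

Events (time:±→running): 0:+→1 4:-→0 8:+→1 8:+→2 9:+→3 9:+→4 … peak 4.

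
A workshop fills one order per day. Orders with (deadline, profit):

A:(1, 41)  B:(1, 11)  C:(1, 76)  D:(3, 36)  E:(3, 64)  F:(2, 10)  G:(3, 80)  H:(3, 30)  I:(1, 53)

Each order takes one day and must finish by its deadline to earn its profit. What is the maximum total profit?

220

Profit order: G=80 C=76 E=64 I=53 A=41 D=36 H=30 B=11 F=10
Assign: G→slot 3, C→slot 1, E→slot 2, I skipped, A skipped, D skipped, H skipped, B skipped, F skipped.
Slots: [1:C] [2:E] [3:G]
Profit = 76 + 64 + 80 = 220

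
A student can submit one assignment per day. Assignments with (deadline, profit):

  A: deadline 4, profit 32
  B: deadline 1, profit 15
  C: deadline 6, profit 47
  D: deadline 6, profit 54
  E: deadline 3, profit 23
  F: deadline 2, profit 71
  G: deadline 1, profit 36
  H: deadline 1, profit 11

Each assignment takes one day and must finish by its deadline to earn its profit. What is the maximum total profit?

263

Take jobs in profit order; each goes to the latest open slot no later than its deadline.
By profit: F(d2,71), D(d6,54), C(d6,47), G(d1,36), A(d4,32), E(d3,23), B(d1,15), H(d1,11)
F→slot 2; D→slot 6; C→slot 5; G→slot 1; A→slot 4; E→slot 3; B skipped; H skipped.
Profit = 36 + 71 + 23 + 32 + 47 + 54 = 263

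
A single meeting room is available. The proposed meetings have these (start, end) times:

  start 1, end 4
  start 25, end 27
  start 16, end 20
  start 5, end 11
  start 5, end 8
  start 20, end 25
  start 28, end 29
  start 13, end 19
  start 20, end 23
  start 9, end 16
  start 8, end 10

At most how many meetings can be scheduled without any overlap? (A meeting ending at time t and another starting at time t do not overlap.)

Order by finish time; keep every interval that doesn't clash with the previous kept one.
Sorted by end: (1,4)  (5,8)  (8,10)  (5,11)  (9,16)  (13,19)  (16,20)  (20,23)  (20,25)  (25,27)  (28,29)
take (1,4); take (5,8); take (8,10); skip (5,11); take (13,19); take (20,23); take (25,27); take (28,29).
Selected 7 meetings.

7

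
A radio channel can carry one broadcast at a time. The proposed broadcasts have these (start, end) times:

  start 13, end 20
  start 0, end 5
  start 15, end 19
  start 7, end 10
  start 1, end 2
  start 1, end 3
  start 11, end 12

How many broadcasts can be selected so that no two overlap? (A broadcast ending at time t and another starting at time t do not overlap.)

4

Sorted by end: (1,2)  (1,3)  (0,5)  (7,10)  (11,12)  (15,19)  (13,20)
take (1,2); skip (1,3); take (7,10); take (11,12); take (15,19); skip (13,20).
Selected 4 broadcasts.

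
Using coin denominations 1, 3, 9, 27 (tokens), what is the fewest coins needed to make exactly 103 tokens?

7

103 − 3×27→22 − 2×9→4 − 1×3→1 − 1×1→0
Total coins = 3 + 2 + 1 + 1 = 7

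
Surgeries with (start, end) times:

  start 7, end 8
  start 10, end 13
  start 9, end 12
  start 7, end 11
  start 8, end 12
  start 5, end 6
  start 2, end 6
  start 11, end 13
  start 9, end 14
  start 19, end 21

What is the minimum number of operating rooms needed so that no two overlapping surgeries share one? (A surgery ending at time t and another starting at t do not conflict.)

starts: [2, 5, 7, 7, 8, 9, 9, 10, 11, 19]
ends:   [6, 6, 8, 11, 12, 12, 13, 13, 14, 21]
s2→1 s5→2 e6→1 e6→0 s7→1 s7→2 e8→1 s8→2 s9→3 s9→4 s10→5  — peak 5.

5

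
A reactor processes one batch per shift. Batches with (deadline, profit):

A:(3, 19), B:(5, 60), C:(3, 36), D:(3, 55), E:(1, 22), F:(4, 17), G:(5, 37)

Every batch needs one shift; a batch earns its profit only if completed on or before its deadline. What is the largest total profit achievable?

Profit order: B=60 D=55 G=37 C=36 E=22 A=19 F=17
Assign: B→slot 5, D→slot 3, G→slot 4, C→slot 2, E→slot 1, A skipped, F skipped.
Slots: [1:E] [2:C] [3:D] [4:G] [5:B]
Profit = 22 + 36 + 55 + 37 + 60 = 210

210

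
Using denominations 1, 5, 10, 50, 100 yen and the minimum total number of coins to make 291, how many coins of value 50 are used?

291 = 2×100 + 1×50 + 4×10 + 1×1
Count of 50: 1

1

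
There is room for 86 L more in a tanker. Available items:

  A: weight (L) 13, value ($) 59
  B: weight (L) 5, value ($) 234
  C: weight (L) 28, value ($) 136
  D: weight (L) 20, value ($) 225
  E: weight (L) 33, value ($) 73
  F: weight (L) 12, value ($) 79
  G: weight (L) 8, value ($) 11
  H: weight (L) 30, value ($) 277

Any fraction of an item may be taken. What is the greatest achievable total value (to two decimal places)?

907.29

Ratios (sorted): B 46.80, D 11.25, H 9.23, F 6.58, C 4.86, A 4.54, E 2.21, G 1.38
take B (5 @ 234); take D (20 @ 225); take H (30 @ 277); take F (12 @ 79); take 19/28 of C → 92.29. Capacity used 86/86.
Total value = 907.29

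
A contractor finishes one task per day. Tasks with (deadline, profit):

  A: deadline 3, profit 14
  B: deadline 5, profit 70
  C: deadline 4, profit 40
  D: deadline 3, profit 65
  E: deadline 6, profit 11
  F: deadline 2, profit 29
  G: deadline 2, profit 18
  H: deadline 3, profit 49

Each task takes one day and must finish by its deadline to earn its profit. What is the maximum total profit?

264

Sort by profit descending; place each in the latest free slot ≤ its deadline.
Profit order: B=70 D=65 H=49 C=40 F=29 G=18 A=14 E=11
Assign: B→slot 5, D→slot 3, H→slot 2, C→slot 4, F→slot 1, G skipped, A skipped, E→slot 6.
Slots: [1:F] [2:H] [3:D] [4:C] [5:B] [6:E]
Profit = 29 + 49 + 65 + 40 + 70 + 11 = 264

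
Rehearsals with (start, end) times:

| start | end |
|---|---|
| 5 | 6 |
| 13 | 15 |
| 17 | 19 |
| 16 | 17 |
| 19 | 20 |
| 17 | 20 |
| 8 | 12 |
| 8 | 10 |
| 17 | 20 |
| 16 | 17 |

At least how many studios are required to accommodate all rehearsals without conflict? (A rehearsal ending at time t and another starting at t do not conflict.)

3

The answer is the maximum number of intervals overlapping at any instant.
Events (time:±→running): 5:+→1 6:-→0 8:+→1 8:+→2 10:-→1 12:-→0 13:+→1 15:-→0 16:+→1 16:+→2 17:-→1 17:-→0 17:+→1 17:+→2 17:+→3 … peak 3.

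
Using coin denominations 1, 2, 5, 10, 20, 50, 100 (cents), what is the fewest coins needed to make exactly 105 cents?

105 − 1×100→5 − 1×5→0
Total coins = 1 + 1 = 2

2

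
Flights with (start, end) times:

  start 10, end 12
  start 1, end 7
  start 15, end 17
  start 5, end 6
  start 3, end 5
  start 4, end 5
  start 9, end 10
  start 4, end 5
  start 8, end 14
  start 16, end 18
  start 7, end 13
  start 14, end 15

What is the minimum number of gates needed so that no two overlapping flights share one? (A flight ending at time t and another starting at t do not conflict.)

4

Count concurrent intervals with a sweep; the peak is the room count.
starts: [1, 3, 4, 4, 5, 7, 8, 9, 10, 14, 15, 16]
ends:   [5, 5, 5, 6, 7, 10, 12, 13, 14, 15, 17, 18]
s1→1 s3→2 s4→3 s4→4  — peak 4.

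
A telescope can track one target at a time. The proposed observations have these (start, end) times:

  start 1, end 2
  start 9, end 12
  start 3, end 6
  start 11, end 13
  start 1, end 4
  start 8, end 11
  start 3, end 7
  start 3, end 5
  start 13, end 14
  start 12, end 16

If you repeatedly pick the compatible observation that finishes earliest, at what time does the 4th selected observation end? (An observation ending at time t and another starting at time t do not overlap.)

By end time: (1,2), (1,4), (3,5), (3,6), (3,7), (8,11), (9,12), (11,13), (13,14), (12,16).
Pick (1,2); next start ≥ 2 → (3,5); next start ≥ 5 → (8,11); next start ≥ 11 → (11,13); next start ≥ 13 → (13,14).
Selected: (1,2) (3,5) (8,11) (11,13) (13,14)

13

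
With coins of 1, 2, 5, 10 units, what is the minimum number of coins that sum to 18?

4

18 = 1×10 + 1×5 + 1×2 + 1×1
Total coins = 1 + 1 + 1 + 1 = 4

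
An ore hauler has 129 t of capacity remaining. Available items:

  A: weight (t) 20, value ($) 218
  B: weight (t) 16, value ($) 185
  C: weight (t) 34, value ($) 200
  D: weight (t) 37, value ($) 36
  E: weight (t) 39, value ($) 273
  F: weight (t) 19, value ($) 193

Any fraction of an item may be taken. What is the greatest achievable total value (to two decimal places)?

1069.97

Sort by value per unit weight and fill in that order.
Ratios (sorted): B 11.56, A 10.90, F 10.16, E 7.00, C 5.88, D 0.97
take B (16 @ 185); take A (20 @ 218); take F (19 @ 193); take E (39 @ 273); take C (34 @ 200); take 1/37 of D → 0.97. Capacity used 129/129.
Total value = 1069.97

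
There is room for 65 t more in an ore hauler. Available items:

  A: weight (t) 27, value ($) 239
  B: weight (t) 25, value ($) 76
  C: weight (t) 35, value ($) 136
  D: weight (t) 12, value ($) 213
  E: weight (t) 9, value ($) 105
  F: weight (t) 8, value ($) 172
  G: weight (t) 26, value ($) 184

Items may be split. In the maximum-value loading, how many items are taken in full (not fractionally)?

4

Sort by value per unit weight and fill in that order.
Order: F (172/8=21.50) > D (213/12=17.75) > E (105/9=11.67) > A (239/27=8.85) > G (184/26=7.08) > C (136/35=3.89) > B (76/25=3.04)
Fill: take F (8 @ 172) → take D (12 @ 213) → take E (9 @ 105) → take A (27 @ 239) → take 9/26 of G → 63.69; 65/65 used.
4 item(s) taken whole; one partial (take 9/26 of G).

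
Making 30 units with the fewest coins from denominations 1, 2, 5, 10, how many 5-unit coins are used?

Greedy: take as many of the largest coin as possible, then repeat with the remainder.
30 − 3×10→0
Count of 5: 0

0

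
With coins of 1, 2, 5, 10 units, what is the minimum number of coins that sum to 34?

5

34 = 3×10 + 2×2
Total coins = 3 + 2 = 5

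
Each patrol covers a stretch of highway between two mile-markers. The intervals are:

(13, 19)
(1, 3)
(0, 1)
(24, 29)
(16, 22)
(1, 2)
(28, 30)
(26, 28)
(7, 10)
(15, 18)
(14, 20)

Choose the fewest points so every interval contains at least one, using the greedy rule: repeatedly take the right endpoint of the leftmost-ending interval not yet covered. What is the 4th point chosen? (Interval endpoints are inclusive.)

Sort by right endpoint; whenever an interval is uncovered, place a point at its right end.
Sorted: [0,1] [1,2] [1,3] [7,10] [15,18] [13,19] [14,20] [16,22] [26,28] [24,29] [28,30]
{[0,1],[1,2],[1,3]} hit by 1; {[7,10]} hit by 10; {[15,18],[13,19],[14,20],[16,22]} hit by 18; {[26,28],[24,29],[28,30]} hit by 28.
Points: 1, 10, 18, 28 (4 total).

28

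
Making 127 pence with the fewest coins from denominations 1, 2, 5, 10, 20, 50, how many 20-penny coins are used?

Greedy: take as many of the largest coin as possible, then repeat with the remainder.
127 = 2×50 + 1×20 + 1×5 + 1×2
Count of 20: 1

1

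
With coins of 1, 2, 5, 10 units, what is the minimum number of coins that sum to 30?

30 = 3×10
Total coins = 3 = 3

3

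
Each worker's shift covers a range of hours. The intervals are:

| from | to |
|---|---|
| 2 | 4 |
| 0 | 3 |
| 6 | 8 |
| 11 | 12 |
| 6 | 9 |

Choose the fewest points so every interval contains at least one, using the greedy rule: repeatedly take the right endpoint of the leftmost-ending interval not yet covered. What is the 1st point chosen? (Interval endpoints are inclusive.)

Sort by right endpoint; whenever an interval is uncovered, place a point at its right end.
By right end: [0,3]  [2,4]  [6,8]  [6,9]  [11,12]
[0,3] uncovered → point at 3; [6,8] uncovered → point at 8; [11,12] uncovered → point at 12.
Points: 3, 8, 12 (3 total).

3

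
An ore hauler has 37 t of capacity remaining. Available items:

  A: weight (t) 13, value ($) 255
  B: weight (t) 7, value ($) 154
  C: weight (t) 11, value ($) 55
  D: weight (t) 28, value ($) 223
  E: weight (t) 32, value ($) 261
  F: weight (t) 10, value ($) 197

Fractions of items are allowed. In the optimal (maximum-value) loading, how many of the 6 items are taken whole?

Sort by value per unit weight and fill in that order.
Ratios (sorted): B 22.00, F 19.70, A 19.62, E 8.16, D 7.96, C 5.00
take B (7 @ 154); take F (10 @ 197); take A (13 @ 255); take 7/32 of E → 57.09. Capacity used 37/37.
3 item(s) taken whole; one partial (take 7/32 of E).

3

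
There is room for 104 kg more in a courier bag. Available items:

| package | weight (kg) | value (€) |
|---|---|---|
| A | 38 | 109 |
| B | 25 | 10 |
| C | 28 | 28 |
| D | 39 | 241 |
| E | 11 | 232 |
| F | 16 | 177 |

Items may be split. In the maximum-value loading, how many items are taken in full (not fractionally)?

Greedy by value/weight ratio, highest first.
Order: E (232/11=21.09) > F (177/16=11.06) > D (241/39=6.18) > A (109/38=2.87) > C (28/28=1.00) > B (10/25=0.40)
Fill: take E (11 @ 232) → take F (16 @ 177) → take D (39 @ 241) → take A (38 @ 109); 104/104 used.
4 item(s) taken whole.

4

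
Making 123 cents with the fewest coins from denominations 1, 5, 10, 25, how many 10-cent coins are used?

123 − 4×25→23 − 2×10→3 − 3×1→0
Count of 10: 2

2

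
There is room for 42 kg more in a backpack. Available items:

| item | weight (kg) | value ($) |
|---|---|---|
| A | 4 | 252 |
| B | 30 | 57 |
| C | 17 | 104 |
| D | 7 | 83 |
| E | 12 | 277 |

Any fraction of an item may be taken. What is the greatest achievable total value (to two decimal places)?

719.80

Ratios (sorted): A 63.00, E 23.08, D 11.86, C 6.12, B 1.90
take A (4 @ 252); take E (12 @ 277); take D (7 @ 83); take C (17 @ 104); take 2/30 of B → 3.80. Capacity used 42/42.
Total value = 719.80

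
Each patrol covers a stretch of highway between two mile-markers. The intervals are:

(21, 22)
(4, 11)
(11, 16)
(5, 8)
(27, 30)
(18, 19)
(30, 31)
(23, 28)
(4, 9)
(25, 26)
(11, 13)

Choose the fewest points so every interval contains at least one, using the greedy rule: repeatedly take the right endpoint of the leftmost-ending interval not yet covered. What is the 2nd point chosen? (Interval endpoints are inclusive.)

13

Sort by right endpoint; whenever an interval is uncovered, place a point at its right end.
Sorted: [5,8] [4,9] [4,11] [11,13] [11,16] [18,19] [21,22] [25,26] [23,28] [27,30] [30,31]
{[5,8],[4,9],[4,11]} hit by 8; {[11,13],[11,16]} hit by 13; {[18,19]} hit by 19; {[21,22]} hit by 22; {[25,26],[23,28]} hit by 26; {[27,30],[30,31]} hit by 30.
Points: 8, 13, 19, 22, 26, 30 (6 total).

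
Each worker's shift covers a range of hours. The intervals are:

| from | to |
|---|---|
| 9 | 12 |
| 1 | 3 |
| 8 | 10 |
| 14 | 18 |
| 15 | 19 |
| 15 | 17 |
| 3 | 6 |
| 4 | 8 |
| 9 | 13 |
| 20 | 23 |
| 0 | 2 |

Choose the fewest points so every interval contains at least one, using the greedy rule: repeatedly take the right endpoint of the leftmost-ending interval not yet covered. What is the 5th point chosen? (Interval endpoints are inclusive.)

Process intervals by earliest right end; each time one isn't hit yet, stab at its right endpoint.
Sorted: [0,2] [1,3] [3,6] [4,8] [8,10] [9,12] [9,13] [15,17] [14,18] [15,19] [20,23]
{[0,2],[1,3]} hit by 2; {[3,6],[4,8]} hit by 6; {[8,10],[9,12],[9,13]} hit by 10; {[15,17],[14,18],[15,19]} hit by 17; {[20,23]} hit by 23.
Points: 2, 6, 10, 17, 23 (5 total).

23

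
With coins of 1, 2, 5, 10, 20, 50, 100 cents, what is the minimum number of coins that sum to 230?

230 − 2×100→30 − 1×20→10 − 1×10→0
Total coins = 2 + 1 + 1 = 4

4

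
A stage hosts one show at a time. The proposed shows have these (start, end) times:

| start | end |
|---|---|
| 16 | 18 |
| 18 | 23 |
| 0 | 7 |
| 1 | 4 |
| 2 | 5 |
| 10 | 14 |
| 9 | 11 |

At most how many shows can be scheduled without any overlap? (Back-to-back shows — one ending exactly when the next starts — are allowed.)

4

Sort by end time and greedily take each interval whose start is ≥ the last chosen end.
Sorted by end: (1,4)  (2,5)  (0,7)  (9,11)  (10,14)  (16,18)  (18,23)
take (1,4); take (9,11); skip (10,14); take (16,18); take (18,23).
Selected 4 shows.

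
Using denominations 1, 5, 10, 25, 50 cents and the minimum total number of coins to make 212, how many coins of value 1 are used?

212 − 4×50→12 − 1×10→2 − 2×1→0
Count of 1: 2

2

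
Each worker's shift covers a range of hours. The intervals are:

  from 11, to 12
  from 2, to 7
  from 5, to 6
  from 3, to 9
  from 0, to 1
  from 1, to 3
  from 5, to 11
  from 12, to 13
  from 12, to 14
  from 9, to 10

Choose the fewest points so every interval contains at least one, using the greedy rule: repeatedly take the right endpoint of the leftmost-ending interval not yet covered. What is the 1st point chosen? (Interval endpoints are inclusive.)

1

Sort by right endpoint; whenever an interval is uncovered, place a point at its right end.
Sorted: [0,1] [1,3] [5,6] [2,7] [3,9] [9,10] [5,11] [11,12] [12,13] [12,14]
{[0,1],[1,3]} hit by 1; {[5,6],[2,7],[3,9]} hit by 6; {[9,10],[5,11]} hit by 10; {[11,12],[12,13],[12,14]} hit by 12.
Points: 1, 6, 10, 12 (4 total).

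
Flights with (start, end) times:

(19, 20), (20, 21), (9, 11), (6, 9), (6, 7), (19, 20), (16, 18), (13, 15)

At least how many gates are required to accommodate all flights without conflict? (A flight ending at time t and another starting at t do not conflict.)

Events (time:±→running): 6:+→1 6:+→2 … peak 2.

2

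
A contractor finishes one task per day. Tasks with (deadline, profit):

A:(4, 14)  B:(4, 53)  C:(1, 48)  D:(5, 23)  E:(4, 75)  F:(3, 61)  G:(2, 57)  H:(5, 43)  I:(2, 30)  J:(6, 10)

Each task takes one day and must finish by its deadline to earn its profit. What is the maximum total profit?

299

Sort by profit descending; place each in the latest free slot ≤ its deadline.
By profit: E(d4,75), F(d3,61), G(d2,57), B(d4,53), C(d1,48), H(d5,43), I(d2,30), D(d5,23), A(d4,14), J(d6,10)
E→slot 4; F→slot 3; G→slot 2; B→slot 1; C skipped; H→slot 5; I skipped; D skipped; A skipped; J→slot 6.
Profit = 53 + 57 + 61 + 75 + 43 + 10 = 299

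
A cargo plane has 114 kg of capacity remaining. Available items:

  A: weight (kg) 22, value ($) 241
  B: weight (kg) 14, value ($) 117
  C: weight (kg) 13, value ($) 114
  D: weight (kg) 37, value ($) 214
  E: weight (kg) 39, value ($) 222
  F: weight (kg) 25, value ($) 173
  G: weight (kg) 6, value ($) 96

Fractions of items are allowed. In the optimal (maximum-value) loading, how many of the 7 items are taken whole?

5

Sort by value per unit weight and fill in that order.
Order: G (96/6=16.00) > A (241/22=10.95) > C (114/13=8.77) > B (117/14=8.36) > F (173/25=6.92) > D (214/37=5.78) > E (222/39=5.69)
Fill: take G (6 @ 96) → take A (22 @ 241) → take C (13 @ 114) → take B (14 @ 117) → take F (25 @ 173) → take 34/37 of D → 196.65; 114/114 used.
5 item(s) taken whole; one partial (take 34/37 of D).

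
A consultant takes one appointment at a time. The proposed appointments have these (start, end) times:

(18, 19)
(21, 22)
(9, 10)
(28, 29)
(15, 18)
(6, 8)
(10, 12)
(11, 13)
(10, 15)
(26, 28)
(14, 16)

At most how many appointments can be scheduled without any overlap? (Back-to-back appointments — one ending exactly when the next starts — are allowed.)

Order by finish time; keep every interval that doesn't clash with the previous kept one.
By end time: (6,8), (9,10), (10,12), (11,13), (10,15), (14,16), (15,18), (18,19), (21,22), (26,28), (28,29).
Pick (6,8); next start ≥ 8 → (9,10); next start ≥ 10 → (10,12); next start ≥ 12 → (14,16); next start ≥ 16 → (18,19); next start ≥ 19 → (21,22); next start ≥ 22 → (26,28); next start ≥ 28 → (28,29).
Selected 8 appointments.

8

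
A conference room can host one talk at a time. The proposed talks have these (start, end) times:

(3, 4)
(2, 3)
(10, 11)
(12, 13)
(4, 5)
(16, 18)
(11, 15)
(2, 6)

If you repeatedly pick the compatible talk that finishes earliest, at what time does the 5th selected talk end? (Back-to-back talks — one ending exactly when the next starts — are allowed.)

13

Sort by end time and greedily take each interval whose start is ≥ the last chosen end.
By end time: (2,3), (3,4), (4,5), (2,6), (10,11), (12,13), (11,15), (16,18).
Pick (2,3); next start ≥ 3 → (3,4); next start ≥ 4 → (4,5); next start ≥ 5 → (10,11); next start ≥ 11 → (12,13); next start ≥ 13 → (16,18).
Selected: (2,3) (3,4) (4,5) (10,11) (12,13) (16,18)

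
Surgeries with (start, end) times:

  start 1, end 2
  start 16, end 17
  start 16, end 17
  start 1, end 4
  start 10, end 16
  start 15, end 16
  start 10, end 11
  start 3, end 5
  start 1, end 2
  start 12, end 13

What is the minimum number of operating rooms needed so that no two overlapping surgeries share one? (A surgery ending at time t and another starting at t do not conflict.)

3

Count concurrent intervals with a sweep; the peak is the room count.
starts: [1, 1, 1, 3, 10, 10, 12, 15, 16, 16]
ends:   [2, 2, 4, 5, 11, 13, 16, 16, 17, 17]
s1→1 s1→2 s1→3  — peak 3.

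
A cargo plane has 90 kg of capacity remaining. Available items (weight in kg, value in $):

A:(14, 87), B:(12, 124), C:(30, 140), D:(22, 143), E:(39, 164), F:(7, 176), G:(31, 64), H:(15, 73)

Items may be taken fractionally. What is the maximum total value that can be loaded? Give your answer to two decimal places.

Greedy by value/weight ratio, highest first.
Ratios (sorted): F 25.14, B 10.33, D 6.50, A 6.21, H 4.87, C 4.67, E 4.21, G 2.06
take F (7 @ 176); take B (12 @ 124); take D (22 @ 143); take A (14 @ 87); take H (15 @ 73); take 20/30 of C → 93.33. Capacity used 90/90.
Total value = 696.33

696.33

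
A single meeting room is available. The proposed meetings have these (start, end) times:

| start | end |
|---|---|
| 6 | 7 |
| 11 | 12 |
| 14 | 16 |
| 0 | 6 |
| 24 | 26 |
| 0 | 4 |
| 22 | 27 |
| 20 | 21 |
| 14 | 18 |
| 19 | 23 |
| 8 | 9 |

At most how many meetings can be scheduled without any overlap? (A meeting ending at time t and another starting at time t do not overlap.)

7

Sort by end time and greedily take each interval whose start is ≥ the last chosen end.
By end time: (0,4), (0,6), (6,7), (8,9), (11,12), (14,16), (14,18), (20,21), (19,23), (24,26), (22,27).
Pick (0,4); next start ≥ 4 → (6,7); next start ≥ 7 → (8,9); next start ≥ 9 → (11,12); next start ≥ 12 → (14,16); next start ≥ 16 → (20,21); next start ≥ 21 → (24,26).
Selected 7 meetings.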